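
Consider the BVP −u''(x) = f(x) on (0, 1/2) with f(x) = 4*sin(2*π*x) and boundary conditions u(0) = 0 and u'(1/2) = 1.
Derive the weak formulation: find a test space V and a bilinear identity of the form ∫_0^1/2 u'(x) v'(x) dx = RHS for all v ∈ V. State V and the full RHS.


V = {v ∈ H^1(0, 1/2) : v(0) = 0} (test functions vanish at x = 0 where u is specified); weak form: ∫_0^1/2 u'v' dx = ∫_0^1/2 (4*sin(2*π*x)) v dx + v(1/2) for all v ∈ V.

Multiply both sides by a test function v and integrate from 0 to 1/2:
  ∫_0^1/2 −u''(x) v(x) dx = ∫_0^1/2 f(x) v(x) dx.
Integrate the LHS by parts once:
  ∫_0^1/2 −u'' v dx = −[u'(x) v(x)]_0^1/2 + ∫_0^1/2 u'(x) v'(x) dx.
Thus ∫_0^1/2 u'(x) v'(x) dx = ∫_0^1/2 f(x) v(x) dx + [u'(x) v(x)]_0^1/2.
Choose V so that boundary terms are either known or forced to vanish.
Mixed BC: u(0) = 0 (Dirichlet) and u'(1/2) = 1 (Neumann). Define V = {v ∈ H^1(0, 1/2) : v(0) = 0}. Then [u' v]_0^1/2 = u'(1/2)·v(1/2) − u'(0)·0 = v(1/2).
Weak formulation: find u (satisfying any essential BC) such that ∫_0^1/2 u'(x) v'(x) dx = ∫_0^1/2 f v dx + v(1/2) for all v ∈ V (Dirichlet at 0 absorbed into V; Neumann datum at x = 1/2 contributes the boundary term).
Substituting f(x) = 4*sin(2*π*x), the right-hand side is ∫_0^1/2 (4*sin(2*π*x)) v dx + v(1/2).


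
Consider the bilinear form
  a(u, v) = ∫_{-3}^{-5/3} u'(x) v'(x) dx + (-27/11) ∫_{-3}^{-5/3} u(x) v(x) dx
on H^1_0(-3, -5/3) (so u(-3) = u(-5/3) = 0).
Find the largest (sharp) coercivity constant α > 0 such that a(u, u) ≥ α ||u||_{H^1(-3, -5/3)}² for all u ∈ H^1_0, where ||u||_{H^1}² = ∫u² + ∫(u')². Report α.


α = 9*(-48 + 11*π^2)/(11*(16 + 9*π^2))

Coercivity of a(·,·) on H^1_0(-3, -5/3) means a(u, u) ≥ α ||u||_{H^1}² for every u ∈ H^1_0.
The interval has length L = 4/3, and Poincaré/coercivity depend only on L. Here a(u, u) = ∫(u')² + (-27/11)·∫u².
Here c = -27/11 < 0 with |c| < (π/L)² = 9*π^2/16, so coercivity still holds. The condition a(u,u) ≥ α||u||_{H^1}² reads (1−α)∫(u')² ≥ (α−c)∫u². Any admissible α is ≤ 1 (rapidly oscillating u have ∫u²/∫(u')² → 0), and α = 1 would force 0 ≥ (1−c)∫u², impossible since c < 1; so 1−α > 0. By the sharp Poincaré inequality on H^1_0 of an interval of length L, ∫(u')² ≥ (π/L)²∫u² with equality for the first sine mode sin(π(x−x₀)/L) (x₀ the left endpoint), so the inequality holds for all u iff (1−α)(π/L)² ≥ α − c, i.e. α ≤ ((π/L)² + c)/((π/L)² + 1) = (1 + c(L/π)²)/(1 + (L/π)²). (Direct route, valid since c ≤ 0: Poincaré gives c∫u² ≥ c(L/π)²∫(u')², so a(u,u) ≥ (1 + c(L/π)²)∫(u')², while ||u||_{H^1}² ≤ (1 + (L/π)²)∫(u')²; dividing yields the same α.) With (π/L)² = 9*π^2/16 and c = -27/11, the largest admissible constant is α = ((π/L)² + c)/((π/L)² + 1).
Simplifying, α = 9*(-48 + 11*π^2)/(11*(16 + 9*π^2)).


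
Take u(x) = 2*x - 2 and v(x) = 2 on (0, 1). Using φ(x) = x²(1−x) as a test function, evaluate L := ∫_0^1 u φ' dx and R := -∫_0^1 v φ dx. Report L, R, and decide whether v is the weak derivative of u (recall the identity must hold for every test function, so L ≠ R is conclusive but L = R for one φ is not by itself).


LHS = -1/6, RHS = -1/6. Yes, v = u' weakly.

u(x) = 2*x - 2, classical derivative u'(x) = 2.
φ(x) = x²(1−x), so φ'(x) = x*(2 - 3*x).
Note φ(0) = φ(1) = 0, so the boundary term u·φ vanishes.
LHS = ∫_0^1 u(x) φ'(x) dx = ∫_0^1 (-6*x^3 + 10*x^2 - 4*x) dx. Term by term:
  ∫_0^1 -6*x^3 dx = -3/2;  ∫_0^1 10*x^2 dx = 10/3;  ∫_0^1 -4*x dx = -2.
Sum: -3/2 + 10/3 − 2 = -1/6.
So LHS = -1/6.
∫_0^1 v(x) φ(x) dx = ∫_0^1 (-2*x^3 + 2*x^2) dx. Term by term:
  ∫_0^1 -2*x^3 dx = -1/2;  ∫_0^1 2*x^2 dx = 2/3.
Sum: -1/2 + 2/3 = 1/6.
So RHS = -∫_0^1 v(x) φ(x) dx = -1/6.
LHS = RHS, so the identity holds for this test φ.
Moreover u is smooth here and v(x) = u'(x) = 2 pointwise, so the identity holds for every test function. Hence v is the weak derivative of u.


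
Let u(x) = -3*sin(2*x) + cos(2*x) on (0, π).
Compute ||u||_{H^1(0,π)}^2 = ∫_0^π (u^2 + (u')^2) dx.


||u||_{H^1(0,π)}^2 = 25*π

u'(x) = -2*sin(2*x) - 6*cos(2*x).
Expand u² and (u')² and integrate term by term on (0, π), using: for integers n ≥ 1, ∫_0^π sin²(nx) dx = ∫_0^π cos²(nx) dx = π/2; for n ≠ n', ∫_0^π sin(nx)sin(n'x) dx = ∫_0^π cos(nx)cos(n'x) dx = 0; and by product-to-sum, ∫_0^π sin(nx)cos(n'x) dx = ½∫_0^π [sin((n+n')x) + sin((n−n')x)] dx, which is 0 when n+n' is even and 2n/(n²−n'²) when n+n' is odd (it need not vanish on (0, π)).
  u² squared terms: (-3)²·∫sin(2x)² dx = 9·π/2 = 9*π/2;  (1)²·∫cos(2x)² dx = 1·π/2 = π/2.
  u² cross terms: 2·(-3)·(1)·∫sin(2x)·cos(2x) dx = -6·(0) = 0.
  So ∫_0^π u² dx = 9*π/2 + π/2 + 0 = 5*π.
  (u')² squared terms: (-6)²·∫cos(2x)² dx = 36·π/2 = 18*π;  (-2)²·∫sin(2x)² dx = 4·π/2 = 2*π.
  (u')² cross terms: 2·(-6)·(-2)·∫cos(2x)·sin(2x) dx = 24·(0) = 0.
  So ∫_0^π (u')² dx = 18*π + 2*π + 0 = 20*π.
||u||_{H^1}^2 = (5*π) + (20*π) = 25*π.


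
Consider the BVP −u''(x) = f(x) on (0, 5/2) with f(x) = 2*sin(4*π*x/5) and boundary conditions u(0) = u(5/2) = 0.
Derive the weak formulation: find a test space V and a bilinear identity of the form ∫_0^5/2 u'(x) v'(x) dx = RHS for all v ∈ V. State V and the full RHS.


V = H^1_0(0, 5/2) (so v(0) = v(5/2) = 0); weak form: ∫_0^5/2 u'v' dx = ∫_0^5/2 (2*sin(4*π*x/5)) v dx for all v ∈ V.

Multiply both sides by a test function v and integrate from 0 to 5/2:
  ∫_0^5/2 −u''(x) v(x) dx = ∫_0^5/2 f(x) v(x) dx.
Integrate the LHS by parts once:
  ∫_0^5/2 −u'' v dx = −[u'(x) v(x)]_0^5/2 + ∫_0^5/2 u'(x) v'(x) dx.
Thus ∫_0^5/2 u'(x) v'(x) dx = ∫_0^5/2 f(x) v(x) dx + [u'(x) v(x)]_0^5/2.
Choose V so that boundary terms are either known or forced to vanish.
u is Dirichlet: u(0) = u(5/2) = 0. Let V = H^1_0(0, 5/2); then v(0) = v(5/2) = 0, and [u' v]_0^5/2 = 0.
Weak formulation: find u (satisfying any essential BC) such that ∫_0^5/2 u'(x) v'(x) dx = ∫_0^5/2 f v dx for all v ∈ V.
Substituting f(x) = 2*sin(4*π*x/5), the right-hand side is ∫_0^5/2 (2*sin(4*π*x/5)) v dx.


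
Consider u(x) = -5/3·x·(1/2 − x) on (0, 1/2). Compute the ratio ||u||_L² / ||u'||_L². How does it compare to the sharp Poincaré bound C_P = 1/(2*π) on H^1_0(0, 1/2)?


||u||_L² / ||u'||_L² = sqrt(10)/20 < C_P = 1/(2*π).

u(x) = -5/3·x·(1/2 − x), so u'(x) = 10*x/3 - 5/6.
u(x) = -5/3·x·(1/2 − x) vanishes at x = 0 and x = 1/2, so u ∈ H^1_0(0, 1/2). Differentiate via the product rule and integrate the resulting polynomials term by term.
  ∫_0^1/2 u² dx = ∫_0^1/2 (25*x^4/9 - 25*x^3/9 + 25*x^2/36) dx. Term by term:
    ∫_0^1/2 25*x^4/9 dx = 5/288;  ∫_0^1/2 -25*x^3/9 dx = -25/576;  ∫_0^1/2 25*x^2/36 dx = 25/864.
  Sum: 5/288 − 25/576 + 25/864 = 5/1728.
  ∫_0^1/2 (u')² dx = ∫_0^1/2 (100*x^2/9 - 50*x/9 + 25/36) dx. Term by term:
    ∫_0^1/2 100*x^2/9 dx = 25/54;  ∫_0^1/2 -50*x/9 dx = -25/36;  ∫_0^1/2 25/36 dx = 25/72.
  Sum: 25/54 − 25/36 + 25/72 = 25/216.
∫_0^1/2 u² dx = 5/1728, so ||u||_L² = sqrt(15)/72.
∫_0^1/2 (u')² dx = 25/216, so ||u'||_L² = 5*sqrt(6)/36.
Ratio ||u||_L² / ||u'||_L² = sqrt(10)/20.
Sharp Poincaré constant on H^1_0(0, 1/2) is C_P = L/π = 1/(2*π), achieved by sin(2*π·x).
A polynomial bump cannot attain the sharp Poincaré constant (only the first sine eigenfunction does), so the ratio is strictly less than C_P, consistent with ||u||_L² ≤ C_P ||u'||_L².


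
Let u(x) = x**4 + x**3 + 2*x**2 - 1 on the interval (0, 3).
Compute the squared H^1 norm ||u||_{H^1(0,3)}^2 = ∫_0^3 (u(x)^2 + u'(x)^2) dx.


||u||_{H^1}^2 = 328731/20

The H^1 norm (squared) on an interval (0, L) is
  ||u||_{H^1}^2 = ∫_0^L u(x)^2 dx + ∫_0^L u'(x)^2 dx.
Compute u'(x) = 4*x**3 + 3*x**2 + 4*x.
Then u(x)^2 = x**8 + 2*x**7 + 5*x**6 + 4*x**5 + 2*x**4 - 2*x**3 - 4*x**2 + 1 and u'(x)^2 = 16*x**6 + 24*x**5 + 41*x**4 + 24*x**3 + 16*x**2.
Integrate each monomial from 0 to 3 using ∫_0^3 c·x^n dx = c·3^(n+1)/(n+1):
  ∫_0^3 u(x)^2 dx = ∫_0^3 (x^8 + 2*x^7 + 5*x^6 + 4*x^5 + 2*x^4 - 2*x^3 - 4*x^2 + 1) dx. Term by term:
    ∫_0^3 x^8 dx = 2187;  ∫_0^3 2*x^7 dx = 6561/4;  ∫_0^3 5*x^6 dx = 10935/7;
    ∫_0^3 4*x^5 dx = 486;  ∫_0^3 2*x^4 dx = 486/5;  ∫_0^3 -2*x^3 dx = -81/2;
    ∫_0^3 -4*x^2 dx = -36;  ∫_0^3 1 dx = 3.
  Sum: 2187 + 6561/4 + 10935/7 + 486 + 486/5 − 81/2 − 36 + 3 = 825873/140.
  ∫_0^3 u'(x)^2 dx = ∫_0^3 (16*x^6 + 24*x^5 + 41*x^4 + 24*x^3 + 16*x^2) dx. Term by term:
    ∫_0^3 16*x^6 dx = 34992/7;  ∫_0^3 24*x^5 dx = 2916;  ∫_0^3 41*x^4 dx = 9963/5;
    ∫_0^3 24*x^3 dx = 486;  ∫_0^3 16*x^2 dx = 144.
  Sum: 34992/7 + 2916 + 9963/5 + 486 + 144 = 368811/35.
Adding: ||u||_{H^1}^2 = 825873/140 + 368811/35 = 328731/20.


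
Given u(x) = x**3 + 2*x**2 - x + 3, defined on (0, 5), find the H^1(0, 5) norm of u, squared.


||u||_{H^1}^2 = 466875/14

The H^1 norm (squared) on an interval (0, L) is
  ||u||_{H^1}^2 = ∫_0^L u(x)^2 dx + ∫_0^L u'(x)^2 dx.
Compute u'(x) = 3*x**2 + 4*x - 1.
Then u(x)^2 = x**6 + 4*x**5 + 2*x**4 + 2*x**3 + 13*x**2 - 6*x + 9 and u'(x)^2 = 9*x**4 + 24*x**3 + 10*x**2 - 8*x + 1.
Integrate each monomial from 0 to 5 using ∫_0^5 c·x^n dx = c·5^(n+1)/(n+1):
  ∫_0^5 u(x)^2 dx = ∫_0^5 (x^6 + 4*x^5 + 2*x^4 + 2*x^3 + 13*x^2 - 6*x + 9) dx. Term by term:
    ∫_0^5 x^6 dx = 78125/7;  ∫_0^5 4*x^5 dx = 31250/3;  ∫_0^5 2*x^4 dx = 1250;
    ∫_0^5 2*x^3 dx = 625/2;  ∫_0^5 13*x^2 dx = 1625/3;  ∫_0^5 -6*x dx = -75;
    ∫_0^5 9 dx = 45.
  Sum: 78125/7 + 31250/3 + 1250 + 625/2 + 1625/3 − 75 + 45 = 993365/42.
  ∫_0^5 u'(x)^2 dx = ∫_0^5 (9*x^4 + 24*x^3 + 10*x^2 - 8*x + 1) dx. Term by term:
    ∫_0^5 9*x^4 dx = 5625;  ∫_0^5 24*x^3 dx = 3750;  ∫_0^5 10*x^2 dx = 1250/3;
    ∫_0^5 -8*x dx = -100;  ∫_0^5 1 dx = 5.
  Sum: 5625 + 3750 + 1250/3 − 100 + 5 = 29090/3.
Adding: ||u||_{H^1}^2 = 993365/42 + 29090/3 = 466875/14.


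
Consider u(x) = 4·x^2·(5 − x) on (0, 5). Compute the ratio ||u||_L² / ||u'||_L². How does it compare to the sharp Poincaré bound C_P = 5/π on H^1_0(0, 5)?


||u||_L² / ||u'||_L² = 5*sqrt(14)/14 < C_P = 5/π.

u(x) = 4·x^2·(5 − x), so u'(x) = 4*x*(10 - 3*x).
u(x) = 4·x^2·(5 − x) vanishes at x = 0 and x = 5, so u ∈ H^1_0(0, 5). Differentiate via the product rule and integrate the resulting polynomials term by term.
  ∫_0^5 u² dx = ∫_0^5 (16*x^6 - 160*x^5 + 400*x^4) dx. Term by term:
    ∫_0^5 16*x^6 dx = 1250000/7;  ∫_0^5 -160*x^5 dx = -1250000/3;  ∫_0^5 400*x^4 dx = 250000.
  Sum: 1250000/7 − 1250000/3 + 250000 = 250000/21.
  ∫_0^5 (u')² dx = ∫_0^5 (144*x^4 - 960*x^3 + 1600*x^2) dx. Term by term:
    ∫_0^5 144*x^4 dx = 90000;  ∫_0^5 -960*x^3 dx = -150000;  ∫_0^5 1600*x^2 dx = 200000/3.
  Sum: 90000 − 150000 + 200000/3 = 20000/3.
∫_0^5 u² dx = 250000/21, so ||u||_L² = 500*sqrt(21)/21.
∫_0^5 (u')² dx = 20000/3, so ||u'||_L² = 100*sqrt(6)/3.
Ratio ||u||_L² / ||u'||_L² = 5*sqrt(14)/14.
Sharp Poincaré constant on H^1_0(0, 5) is C_P = L/π = 5/π, achieved by sin(π/5·x).
A polynomial bump cannot attain the sharp Poincaré constant (only the first sine eigenfunction does), so the ratio is strictly less than C_P, consistent with ||u||_L² ≤ C_P ||u'||_L².


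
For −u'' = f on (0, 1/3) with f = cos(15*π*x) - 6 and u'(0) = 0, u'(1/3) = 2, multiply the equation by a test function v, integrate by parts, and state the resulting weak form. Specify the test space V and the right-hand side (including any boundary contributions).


V = H^1(0, 1/3) (v unrestricted at boundary; u is determined up to an additive constant); weak form: ∫_0^1/3 u'v' dx = ∫_0^1/3 (cos(15*π*x) - 6) v dx + 2·v(1/3) for all v ∈ V.

Multiply both sides by a test function v and integrate from 0 to 1/3:
  ∫_0^1/3 −u''(x) v(x) dx = ∫_0^1/3 f(x) v(x) dx.
Integrate the LHS by parts once:
  ∫_0^1/3 −u'' v dx = −[u'(x) v(x)]_0^1/3 + ∫_0^1/3 u'(x) v'(x) dx.
Thus ∫_0^1/3 u'(x) v'(x) dx = ∫_0^1/3 f(x) v(x) dx + [u'(x) v(x)]_0^1/3.
Choose V so that boundary terms are either known or forced to vanish.
u has inhomogeneous Neumann u'(0) = 0, u'(1/3) = 2. [u' v]_0^1/3 = (2)·v(1/3) − (0)·v(0) = 2·v(1/3). Take V = H^1(0, 1/3); boundary term becomes part of RHS.
Weak formulation: find u (satisfying any essential BC) such that ∫_0^1/3 u'(x) v'(x) dx = ∫_0^1/3 f v dx + 2·v(1/3) for all v ∈ V (Neumann data are natural BCs: they enter the RHS as boundary terms).
Substituting f(x) = cos(15*π*x) - 6, the right-hand side is ∫_0^1/3 (cos(15*π*x) - 6) v dx + 2·v(1/3).
Compatibility check (pure Neumann): taking v ≡ 1 ∈ V gives 0 = ∫_0^1/3 f dx + (2) − (0), i.e. ∫_0^1/3 f dx must equal u'(0) − u'(1/3) = -2. Indeed ∫_0^1/3 (cos(15*π*x) - 6) dx = -2, so the data are compatible. The solution is then unique only up to an additive constant (fix it e.g. by requiring ∫_0^1/3 u dx = 0).


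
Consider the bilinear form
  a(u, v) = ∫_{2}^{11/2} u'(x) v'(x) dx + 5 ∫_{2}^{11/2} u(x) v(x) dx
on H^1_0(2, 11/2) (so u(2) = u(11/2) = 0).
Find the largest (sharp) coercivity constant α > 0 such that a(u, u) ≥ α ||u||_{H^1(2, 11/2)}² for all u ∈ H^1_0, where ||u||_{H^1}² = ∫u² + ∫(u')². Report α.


α = 1

Coercivity of a(·,·) on H^1_0(2, 11/2) means a(u, u) ≥ α ||u||_{H^1}² for every u ∈ H^1_0.
The interval has length L = 7/2, and Poincaré/coercivity depend only on L. Here a(u, u) = ∫(u')² + (5)·∫u².
Here c = 5 ≥ 1, so a(u,u) = ∫(u')² + c∫u² ≥ ∫(u')² + ∫u² = ||u||_{H^1}², i.e. α = 1 works. No larger α is possible: a(u,u) ≥ α||u||_{H^1}² means (1−α)∫(u')² ≥ (α−c)∫u², and for the modes u_n = sin(nπ(x−x₀)/L) (x₀ the left endpoint) one has ∫u_n²/∫(u_n')² = (L/(nπ))² → 0, so a(u_n,u_n)/||u_n||_{H^1}² → 1. Hence the optimal constant is α = 1.
Therefore α = 1.


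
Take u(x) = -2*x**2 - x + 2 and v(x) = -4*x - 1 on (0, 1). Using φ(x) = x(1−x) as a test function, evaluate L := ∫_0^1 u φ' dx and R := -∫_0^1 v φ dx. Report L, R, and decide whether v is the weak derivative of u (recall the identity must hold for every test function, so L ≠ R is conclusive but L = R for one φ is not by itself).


LHS = 1/2, RHS = 1/2. Yes, v = u' weakly.

u(x) = -2*x**2 - x + 2, classical derivative u'(x) = -4*x - 1.
φ(x) = x(1−x), so φ'(x) = 1 - 2*x.
Note φ(0) = φ(1) = 0, so the boundary term u·φ vanishes.
LHS = ∫_0^1 u(x) φ'(x) dx = ∫_0^1 (4*x^3 - 5*x + 2) dx. Term by term:
  ∫_0^1 4*x^3 dx = 1;  ∫_0^1 -5*x dx = -5/2;  ∫_0^1 2 dx = 2.
Sum: 1 − 5/2 + 2 = 1/2.
So LHS = 1/2.
∫_0^1 v(x) φ(x) dx = ∫_0^1 (4*x^3 - 3*x^2 - x) dx. Term by term:
  ∫_0^1 4*x^3 dx = 1;  ∫_0^1 -3*x^2 dx = -1;  ∫_0^1 -x dx = -1/2.
Sum: 1 − 1 − 1/2 = -1/2.
So RHS = -∫_0^1 v(x) φ(x) dx = 1/2.
LHS = RHS, so the identity holds for this test φ.
Moreover u is smooth here and v(x) = u'(x) = -4*x - 1 pointwise, so the identity holds for every test function. Hence v is the weak derivative of u.


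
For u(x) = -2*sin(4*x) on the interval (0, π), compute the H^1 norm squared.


||u||_{H^1(0,π)}^2 = 34*π

u'(x) = -8*cos(4*x).
Expand u² and (u')² and integrate term by term on (0, π), using: for integers n ≥ 1, ∫_0^π sin²(nx) dx = ∫_0^π cos²(nx) dx = π/2; for n ≠ n', ∫_0^π sin(nx)sin(n'x) dx = ∫_0^π cos(nx)cos(n'x) dx = 0; and by product-to-sum, ∫_0^π sin(nx)cos(n'x) dx = ½∫_0^π [sin((n+n')x) + sin((n−n')x)] dx, which is 0 when n+n' is even and 2n/(n²−n'²) when n+n' is odd (it need not vanish on (0, π)).
  u² squared terms: (-2)²·∫sin(4x)² dx = 4·π/2 = 2*π.
  So ∫_0^π u² dx = 2*π.
  (u')² squared terms: (-8)²·∫cos(4x)² dx = 64·π/2 = 32*π.
  So ∫_0^π (u')² dx = 32*π.
||u||_{H^1}^2 = (2*π) + (32*π) = 34*π.


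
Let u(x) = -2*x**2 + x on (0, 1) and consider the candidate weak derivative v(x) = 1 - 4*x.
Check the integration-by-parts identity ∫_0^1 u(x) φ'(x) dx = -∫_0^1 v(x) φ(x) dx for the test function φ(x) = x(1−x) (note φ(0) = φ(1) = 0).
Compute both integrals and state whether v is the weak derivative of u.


LHS = 1/6, RHS = 1/6. Yes, v = u' weakly.

u(x) = -2*x**2 + x, classical derivative u'(x) = 1 - 4*x.
φ(x) = x(1−x), so φ'(x) = 1 - 2*x.
Note φ(0) = φ(1) = 0, so the boundary term u·φ vanishes.
LHS = ∫_0^1 u(x) φ'(x) dx = ∫_0^1 (4*x^3 - 4*x^2 + x) dx. Term by term:
  ∫_0^1 4*x^3 dx = 1;  ∫_0^1 -4*x^2 dx = -4/3;  ∫_0^1 x dx = 1/2.
Sum: 1 − 4/3 + 1/2 = 1/6.
So LHS = 1/6.
∫_0^1 v(x) φ(x) dx = ∫_0^1 (4*x^3 - 5*x^2 + x) dx. Term by term:
  ∫_0^1 4*x^3 dx = 1;  ∫_0^1 -5*x^2 dx = -5/3;  ∫_0^1 x dx = 1/2.
Sum: 1 − 5/3 + 1/2 = -1/6.
So RHS = -∫_0^1 v(x) φ(x) dx = 1/6.
LHS = RHS, so the identity holds for this test φ.
Moreover u is smooth here and v(x) = u'(x) = 1 - 4*x pointwise, so the identity holds for every test function. Hence v is the weak derivative of u.


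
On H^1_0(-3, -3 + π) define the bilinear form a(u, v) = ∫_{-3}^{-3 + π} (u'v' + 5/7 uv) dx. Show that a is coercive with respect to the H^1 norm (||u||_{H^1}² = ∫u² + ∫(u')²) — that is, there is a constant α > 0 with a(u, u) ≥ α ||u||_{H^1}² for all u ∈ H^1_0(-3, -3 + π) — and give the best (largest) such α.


α = 6/7

Coercivity of a(·,·) on H^1_0(-3, -3 + π) means a(u, u) ≥ α ||u||_{H^1}² for every u ∈ H^1_0.
The interval has length L = π, and Poincaré/coercivity depend only on L. Here a(u, u) = ∫(u')² + (5/7)·∫u².
Here 0 < c = 5/7 < 1. The condition a(u,u) ≥ α||u||_{H^1}² reads (1−α)∫(u')² ≥ (α−c)∫u². Any admissible α is ≤ 1 (rapidly oscillating u have ∫u²/∫(u')² → 0), and α = 1 would force 0 ≥ (1−c)∫u², impossible since c < 1; so 1−α > 0. By the sharp Poincaré inequality on H^1_0 of an interval of length L, ∫(u')² ≥ (π/L)²∫u² with equality for the first sine mode sin(π(x−x₀)/L) (x₀ the left endpoint), so the inequality holds for all u iff (1−α)(π/L)² ≥ α − c, i.e. α ≤ ((π/L)² + c)/((π/L)² + 1) = (1 + c(L/π)²)/(1 + (L/π)²). With (π/L)² = 1 and c = 5/7, the largest admissible constant is α = ((π/L)² + c)/((π/L)² + 1).
Simplifying, α = 6/7.


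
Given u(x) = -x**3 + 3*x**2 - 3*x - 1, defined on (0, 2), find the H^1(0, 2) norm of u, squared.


||u||_{H^1}^2 = 416/35

The H^1 norm (squared) on an interval (0, L) is
  ||u||_{H^1}^2 = ∫_0^L u(x)^2 dx + ∫_0^L u'(x)^2 dx.
Compute u'(x) = -3*x**2 + 6*x - 3.
Then u(x)^2 = x**6 - 6*x**5 + 15*x**4 - 16*x**3 + 3*x**2 + 6*x + 1 and u'(x)^2 = 9*x**4 - 36*x**3 + 54*x**2 - 36*x + 9.
Integrate each monomial from 0 to 2 using ∫_0^2 c·x^n dx = c·2^(n+1)/(n+1):
  ∫_0^2 u(x)^2 dx = ∫_0^2 (x^6 - 6*x^5 + 15*x^4 - 16*x^3 + 3*x^2 + 6*x + 1) dx. Term by term:
    ∫_0^2 x^6 dx = 128/7;  ∫_0^2 -6*x^5 dx = -64;  ∫_0^2 15*x^4 dx = 96;
    ∫_0^2 -16*x^3 dx = -64;  ∫_0^2 3*x^2 dx = 8;  ∫_0^2 6*x dx = 12;
    ∫_0^2 1 dx = 2.
  Sum: 128/7 − 64 + 96 − 64 + 8 + 12 + 2 = 58/7.
  ∫_0^2 u'(x)^2 dx = ∫_0^2 (9*x^4 - 36*x^3 + 54*x^2 - 36*x + 9) dx. Term by term:
    ∫_0^2 9*x^4 dx = 288/5;  ∫_0^2 -36*x^3 dx = -144;  ∫_0^2 54*x^2 dx = 144;
    ∫_0^2 -36*x dx = -72;  ∫_0^2 9 dx = 18.
  Sum: 288/5 − 144 + 144 − 72 + 18 = 18/5.
Adding: ||u||_{H^1}^2 = 58/7 + 18/5 = 416/35.


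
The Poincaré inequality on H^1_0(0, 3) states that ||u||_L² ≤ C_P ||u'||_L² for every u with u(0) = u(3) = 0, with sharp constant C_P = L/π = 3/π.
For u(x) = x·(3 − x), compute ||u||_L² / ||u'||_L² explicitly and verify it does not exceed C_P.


||u||_L² / ||u'||_L² = 3*sqrt(10)/10 < C_P = 3/π.

u(x) = x·(3 − x), so u'(x) = 3 - 2*x.
u(x) = x·(3 − x) vanishes at x = 0 and x = 3, so u ∈ H^1_0(0, 3). Differentiate via the product rule and integrate the resulting polynomials term by term.
  ∫_0^3 u² dx = ∫_0^3 (x^4 - 6*x^3 + 9*x^2) dx. Term by term:
    ∫_0^3 x^4 dx = 243/5;  ∫_0^3 -6*x^3 dx = -243/2;  ∫_0^3 9*x^2 dx = 81.
  Sum: 243/5 − 243/2 + 81 = 81/10.
  ∫_0^3 (u')² dx = ∫_0^3 (4*x^2 - 12*x + 9) dx. Term by term:
    ∫_0^3 4*x^2 dx = 36;  ∫_0^3 -12*x dx = -54;  ∫_0^3 9 dx = 27.
  Sum: 36 − 54 + 27 = 9.
∫_0^3 u² dx = 81/10, so ||u||_L² = 9*sqrt(10)/10.
∫_0^3 (u')² dx = 9, so ||u'||_L² = 3.
Ratio ||u||_L² / ||u'||_L² = 3*sqrt(10)/10.
Sharp Poincaré constant on H^1_0(0, 3) is C_P = L/π = 3/π, achieved by sin(π/3·x).
A polynomial bump cannot attain the sharp Poincaré constant (only the first sine eigenfunction does), so the ratio is strictly less than C_P, consistent with ||u||_L² ≤ C_P ||u'||_L².


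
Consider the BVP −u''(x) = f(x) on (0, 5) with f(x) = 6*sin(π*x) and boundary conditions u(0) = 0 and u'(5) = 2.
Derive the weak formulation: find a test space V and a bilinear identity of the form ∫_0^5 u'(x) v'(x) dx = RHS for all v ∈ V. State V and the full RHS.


V = {v ∈ H^1(0, 5) : v(0) = 0} (test functions vanish at x = 0 where u is specified); weak form: ∫_0^5 u'v' dx = ∫_0^5 (6*sin(π*x)) v dx + 2·v(5) for all v ∈ V.

Multiply both sides by a test function v and integrate from 0 to 5:
  ∫_0^5 −u''(x) v(x) dx = ∫_0^5 f(x) v(x) dx.
Integrate the LHS by parts once:
  ∫_0^5 −u'' v dx = −[u'(x) v(x)]_0^5 + ∫_0^5 u'(x) v'(x) dx.
Thus ∫_0^5 u'(x) v'(x) dx = ∫_0^5 f(x) v(x) dx + [u'(x) v(x)]_0^5.
Choose V so that boundary terms are either known or forced to vanish.
Mixed BC: u(0) = 0 (Dirichlet) and u'(5) = 2 (Neumann). Define V = {v ∈ H^1(0, 5) : v(0) = 0}. Then [u' v]_0^5 = u'(5)·v(5) − u'(0)·0 = 2·v(5).
Weak formulation: find u (satisfying any essential BC) such that ∫_0^5 u'(x) v'(x) dx = ∫_0^5 f v dx + 2·v(5) for all v ∈ V (Dirichlet at 0 absorbed into V; Neumann datum at x = 5 contributes the boundary term).
Substituting f(x) = 6*sin(π*x), the right-hand side is ∫_0^5 (6*sin(π*x)) v dx + 2·v(5).


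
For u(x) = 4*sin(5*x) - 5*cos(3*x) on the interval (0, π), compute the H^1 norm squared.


||u||_{H^1(0,π)}^2 = 333*π

u'(x) = 15*sin(3*x) + 20*cos(5*x).
Expand u² and (u')² and integrate term by term on (0, π), using: for integers n ≥ 1, ∫_0^π sin²(nx) dx = ∫_0^π cos²(nx) dx = π/2; for n ≠ n', ∫_0^π sin(nx)sin(n'x) dx = ∫_0^π cos(nx)cos(n'x) dx = 0; and by product-to-sum, ∫_0^π sin(nx)cos(n'x) dx = ½∫_0^π [sin((n+n')x) + sin((n−n')x)] dx, which is 0 when n+n' is even and 2n/(n²−n'²) when n+n' is odd (it need not vanish on (0, π)).
  u² squared terms: (-5)²·∫cos(3x)² dx = 25·π/2 = 25*π/2;  (4)²·∫sin(5x)² dx = 16·π/2 = 8*π.
  u² cross terms: 2·(-5)·(4)·∫cos(3x)·sin(5x) dx = -40·(0) = 0.
  So ∫_0^π u² dx = 25*π/2 + 8*π + 0 = 41*π/2.
  (u')² squared terms: (15)²·∫sin(3x)² dx = 225·π/2 = 225*π/2;  (20)²·∫cos(5x)² dx = 400·π/2 = 200*π.
  (u')² cross terms: 2·(15)·(20)·∫sin(3x)·cos(5x) dx = 600·(0) = 0.
  So ∫_0^π (u')² dx = 225*π/2 + 200*π + 0 = 625*π/2.
||u||_{H^1}^2 = (41*π/2) + (625*π/2) = 333*π.


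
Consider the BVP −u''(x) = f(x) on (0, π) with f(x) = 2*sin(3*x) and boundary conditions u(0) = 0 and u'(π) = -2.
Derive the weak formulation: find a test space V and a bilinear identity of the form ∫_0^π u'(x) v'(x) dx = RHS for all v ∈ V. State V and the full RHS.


V = {v ∈ H^1(0, π) : v(0) = 0} (test functions vanish at x = 0 where u is specified); weak form: ∫_0^π u'v' dx = ∫_0^π (2*sin(3*x)) v dx − 2·v(π) for all v ∈ V.

Multiply both sides by a test function v and integrate from 0 to π:
  ∫_0^π −u''(x) v(x) dx = ∫_0^π f(x) v(x) dx.
Integrate the LHS by parts once:
  ∫_0^π −u'' v dx = −[u'(x) v(x)]_0^π + ∫_0^π u'(x) v'(x) dx.
Thus ∫_0^π u'(x) v'(x) dx = ∫_0^π f(x) v(x) dx + [u'(x) v(x)]_0^π.
Choose V so that boundary terms are either known or forced to vanish.
Mixed BC: u(0) = 0 (Dirichlet) and u'(π) = -2 (Neumann). Define V = {v ∈ H^1(0, π) : v(0) = 0}. Then [u' v]_0^π = u'(π)·v(π) − u'(0)·0 = − 2·v(π).
Weak formulation: find u (satisfying any essential BC) such that ∫_0^π u'(x) v'(x) dx = ∫_0^π f v dx − 2·v(π) for all v ∈ V (Dirichlet at 0 absorbed into V; Neumann datum at x = π contributes the boundary term).
Substituting f(x) = 2*sin(3*x), the right-hand side is ∫_0^π (2*sin(3*x)) v dx − 2·v(π).


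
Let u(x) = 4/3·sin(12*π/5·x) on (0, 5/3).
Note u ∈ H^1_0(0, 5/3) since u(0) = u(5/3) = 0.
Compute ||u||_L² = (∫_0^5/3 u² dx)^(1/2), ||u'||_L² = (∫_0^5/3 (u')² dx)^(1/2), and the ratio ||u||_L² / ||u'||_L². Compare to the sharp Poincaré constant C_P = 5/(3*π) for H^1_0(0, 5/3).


||u||_L² / ||u'||_L² = 5/(12*π) < C_P = 5/(3*π).

u(x) = 4/3·sin(12*π/5·x), so u'(x) = 16*π*cos(12*π*x/5)/5.
Writing u(x) = A·sin(kπx/L) with A = 4/3 and k = 4, use ∫_0^L sin²(kπx/L) dx = L/2 and ∫_0^L cos²(kπx/L) dx = L/2.
u² = 16/9·sin²(12*π/5·x) and (u')² = 256*π^2/25·cos²(12*π/5·x), and each of sin², cos² integrates to L/2 = 5/6 over (0, 5/3).
∫_0^5/3 u² dx = 40/27, so ||u||_L² = 2*sqrt(30)/9.
∫_0^5/3 (u')² dx = 128*π^2/15, so ||u'||_L² = 8*sqrt(30)*π/15.
Ratio ||u||_L² / ||u'||_L² = 5/(12*π).
Sharp Poincaré constant on H^1_0(0, 5/3) is C_P = L/π = 5/(3*π), achieved by sin(3*π/5·x).
This is the k = 4 harmonic; the ratio L/(kπ) is strictly less than C_P = L/π, consistent with the sharp inequality ||u||_L² ≤ C_P ||u'||_L².


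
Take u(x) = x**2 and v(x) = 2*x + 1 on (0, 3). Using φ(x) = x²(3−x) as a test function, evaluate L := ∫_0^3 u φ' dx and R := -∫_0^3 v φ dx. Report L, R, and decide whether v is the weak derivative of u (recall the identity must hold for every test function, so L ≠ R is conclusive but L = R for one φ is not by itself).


LHS = -243/10, RHS = -621/20. No, v is not the weak derivative of u.

u(x) = x**2, classical derivative u'(x) = 2*x.
φ(x) = x²(3−x), so φ'(x) = 3*x*(2 - x).
Note φ(0) = φ(3) = 0, so the boundary term u·φ vanishes.
LHS = ∫_0^3 u(x) φ'(x) dx = ∫_0^3 (-3*x^4 + 6*x^3) dx. Term by term:
  ∫_0^3 -3*x^4 dx = -729/5;  ∫_0^3 6*x^3 dx = 243/2.
Sum: -729/5 + 243/2 = -243/10.
So LHS = -243/10.
∫_0^3 v(x) φ(x) dx = ∫_0^3 (-2*x^4 + 5*x^3 + 3*x^2) dx. Term by term:
  ∫_0^3 -2*x^4 dx = -486/5;  ∫_0^3 5*x^3 dx = 405/4;  ∫_0^3 3*x^2 dx = 27.
Sum: -486/5 + 405/4 + 27 = 621/20.
So RHS = -∫_0^3 v(x) φ(x) dx = -621/20.
LHS − RHS = 27/4 ≠ 0, so the identity fails.
(For a valid weak derivative the identity must hold for EVERY test function, in particular this one. The failure shows v is NOT the weak derivative of u.)
Correct weak derivative would be u'(x) = 2*x.


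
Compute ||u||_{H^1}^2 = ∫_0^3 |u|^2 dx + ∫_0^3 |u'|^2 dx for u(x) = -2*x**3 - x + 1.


||u||_{H^1}^2 = 22587/7

The H^1 norm (squared) on an interval (0, L) is
  ||u||_{H^1}^2 = ∫_0^L u(x)^2 dx + ∫_0^L u'(x)^2 dx.
Compute u'(x) = -6*x**2 - 1.
Then u(x)^2 = 4*x**6 + 4*x**4 - 4*x**3 + x**2 - 2*x + 1 and u'(x)^2 = 36*x**4 + 12*x**2 + 1.
Integrate each monomial from 0 to 3 using ∫_0^3 c·x^n dx = c·3^(n+1)/(n+1):
  ∫_0^3 u(x)^2 dx = ∫_0^3 (4*x^6 + 4*x^4 - 4*x^3 + x^2 - 2*x + 1) dx. Term by term:
    ∫_0^3 4*x^6 dx = 8748/7;  ∫_0^3 4*x^4 dx = 972/5;  ∫_0^3 -4*x^3 dx = -81;
    ∫_0^3 x^2 dx = 9;  ∫_0^3 -2*x dx = -9;  ∫_0^3 1 dx = 3.
  Sum: 8748/7 + 972/5 − 81 + 9 − 9 + 3 = 47814/35.
  ∫_0^3 u'(x)^2 dx = ∫_0^3 (36*x^4 + 12*x^2 + 1) dx. Term by term:
    ∫_0^3 36*x^4 dx = 8748/5;  ∫_0^3 12*x^2 dx = 108;  ∫_0^3 1 dx = 3.
  Sum: 8748/5 + 108 + 3 = 9303/5.
Adding: ||u||_{H^1}^2 = 47814/35 + 9303/5 = 22587/7.


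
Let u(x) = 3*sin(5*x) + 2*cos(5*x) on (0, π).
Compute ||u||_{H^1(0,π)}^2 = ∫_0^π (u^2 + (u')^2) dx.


||u||_{H^1(0,π)}^2 = 169*π

u'(x) = -10*sin(5*x) + 15*cos(5*x).
Expand u² and (u')² and integrate term by term on (0, π), using: for integers n ≥ 1, ∫_0^π sin²(nx) dx = ∫_0^π cos²(nx) dx = π/2; for n ≠ n', ∫_0^π sin(nx)sin(n'x) dx = ∫_0^π cos(nx)cos(n'x) dx = 0; and by product-to-sum, ∫_0^π sin(nx)cos(n'x) dx = ½∫_0^π [sin((n+n')x) + sin((n−n')x)] dx, which is 0 when n+n' is even and 2n/(n²−n'²) when n+n' is odd (it need not vanish on (0, π)).
  u² squared terms: (2)²·∫cos(5x)² dx = 4·π/2 = 2*π;  (3)²·∫sin(5x)² dx = 9·π/2 = 9*π/2.
  u² cross terms: 2·(2)·(3)·∫cos(5x)·sin(5x) dx = 12·(0) = 0.
  So ∫_0^π u² dx = 2*π + 9*π/2 + 0 = 13*π/2.
  (u')² squared terms: (-10)²·∫sin(5x)² dx = 100·π/2 = 50*π;  (15)²·∫cos(5x)² dx = 225·π/2 = 225*π/2.
  (u')² cross terms: 2·(-10)·(15)·∫sin(5x)·cos(5x) dx = -300·(0) = 0.
  So ∫_0^π (u')² dx = 50*π + 225*π/2 + 0 = 325*π/2.
||u||_{H^1}^2 = (13*π/2) + (325*π/2) = 169*π.


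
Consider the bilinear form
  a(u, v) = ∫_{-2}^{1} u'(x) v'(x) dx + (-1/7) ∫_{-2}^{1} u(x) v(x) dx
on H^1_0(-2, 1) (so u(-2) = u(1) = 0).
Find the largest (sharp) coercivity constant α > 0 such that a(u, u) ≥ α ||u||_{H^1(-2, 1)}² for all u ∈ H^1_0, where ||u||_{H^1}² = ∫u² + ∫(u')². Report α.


α = (-9/7 + π^2)/(9 + π^2)

Coercivity of a(·,·) on H^1_0(-2, 1) means a(u, u) ≥ α ||u||_{H^1}² for every u ∈ H^1_0.
The interval has length L = 3, and Poincaré/coercivity depend only on L. Here a(u, u) = ∫(u')² + (-1/7)·∫u².
Here c = -1/7 < 0 with |c| < (π/L)² = π^2/9, so coercivity still holds. The condition a(u,u) ≥ α||u||_{H^1}² reads (1−α)∫(u')² ≥ (α−c)∫u². Any admissible α is ≤ 1 (rapidly oscillating u have ∫u²/∫(u')² → 0), and α = 1 would force 0 ≥ (1−c)∫u², impossible since c < 1; so 1−α > 0. By the sharp Poincaré inequality on H^1_0 of an interval of length L, ∫(u')² ≥ (π/L)²∫u² with equality for the first sine mode sin(π(x−x₀)/L) (x₀ the left endpoint), so the inequality holds for all u iff (1−α)(π/L)² ≥ α − c, i.e. α ≤ ((π/L)² + c)/((π/L)² + 1) = (1 + c(L/π)²)/(1 + (L/π)²). (Direct route, valid since c ≤ 0: Poincaré gives c∫u² ≥ c(L/π)²∫(u')², so a(u,u) ≥ (1 + c(L/π)²)∫(u')², while ||u||_{H^1}² ≤ (1 + (L/π)²)∫(u')²; dividing yields the same α.) With (π/L)² = π^2/9 and c = -1/7, the largest admissible constant is α = ((π/L)² + c)/((π/L)² + 1).
Simplifying, α = (-9/7 + π^2)/(9 + π^2).


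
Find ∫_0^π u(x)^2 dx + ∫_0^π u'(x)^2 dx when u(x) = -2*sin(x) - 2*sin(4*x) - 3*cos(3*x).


||u||_{H^1(0,π)}^2 = 960/7 + 83*π

u'(x) = 9*sin(3*x) - 2*cos(x) - 8*cos(4*x).
Expand u² and (u')² and integrate term by term on (0, π), using: for integers n ≥ 1, ∫_0^π sin²(nx) dx = ∫_0^π cos²(nx) dx = π/2; for n ≠ n', ∫_0^π sin(nx)sin(n'x) dx = ∫_0^π cos(nx)cos(n'x) dx = 0; and by product-to-sum, ∫_0^π sin(nx)cos(n'x) dx = ½∫_0^π [sin((n+n')x) + sin((n−n')x)] dx, which is 0 when n+n' is even and 2n/(n²−n'²) when n+n' is odd (it need not vanish on (0, π)).
  u² squared terms: (-3)²·∫cos(3x)² dx = 9·π/2 = 9*π/2;  (-2)²·∫sin(x)² dx = 4·π/2 = 2*π;  (-2)²·∫sin(4x)² dx = 4·π/2 = 2*π.
  u² cross terms: 2·(-3)·(-2)·∫cos(3x)·sin(x) dx = 12·(0) = 0;  2·(-3)·(-2)·∫cos(3x)·sin(4x) dx = 12·(8/7) = 96/7;  2·(-2)·(-2)·∫sin(x)·sin(4x) dx = 8·(0) = 0.
  So ∫_0^π u² dx = 9*π/2 + 2*π + 2*π + 0 + 96/7 + 0 = 96/7 + 17*π/2.
  (u')² squared terms: (-8)²·∫cos(4x)² dx = 64·π/2 = 32*π;  (-2)²·∫cos(x)² dx = 4·π/2 = 2*π;  (9)²·∫sin(3x)² dx = 81·π/2 = 81*π/2.
  (u')² cross terms: 2·(-8)·(-2)·∫cos(4x)·cos(x) dx = 32·(0) = 0;  2·(-8)·(9)·∫cos(4x)·sin(3x) dx = -144·(-6/7) = 864/7;  2·(-2)·(9)·∫cos(x)·sin(3x) dx = -36·(0) = 0.
  So ∫_0^π (u')² dx = 32*π + 2*π + 81*π/2 + 0 + 864/7 + 0 = 864/7 + 149*π/2.
||u||_{H^1}^2 = (96/7 + 17*π/2) + (864/7 + 149*π/2) = 960/7 + 83*π.


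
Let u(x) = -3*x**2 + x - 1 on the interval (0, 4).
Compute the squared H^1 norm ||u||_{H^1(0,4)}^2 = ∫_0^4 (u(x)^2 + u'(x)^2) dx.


||u||_{H^1}^2 = 34088/15

The H^1 norm (squared) on an interval (0, L) is
  ||u||_{H^1}^2 = ∫_0^L u(x)^2 dx + ∫_0^L u'(x)^2 dx.
Compute u'(x) = 1 - 6*x.
Then u(x)^2 = 9*x**4 - 6*x**3 + 7*x**2 - 2*x + 1 and u'(x)^2 = 36*x**2 - 12*x + 1.
Integrate each monomial from 0 to 4 using ∫_0^4 c·x^n dx = c·4^(n+1)/(n+1):
  ∫_0^4 u(x)^2 dx = ∫_0^4 (9*x^4 - 6*x^3 + 7*x^2 - 2*x + 1) dx. Term by term:
    ∫_0^4 9*x^4 dx = 9216/5;  ∫_0^4 -6*x^3 dx = -384;  ∫_0^4 7*x^2 dx = 448/3;
    ∫_0^4 -2*x dx = -16;  ∫_0^4 1 dx = 4.
  Sum: 9216/5 − 384 + 448/3 − 16 + 4 = 23948/15.
  ∫_0^4 u'(x)^2 dx = ∫_0^4 (36*x^2 - 12*x + 1) dx. Term by term:
    ∫_0^4 36*x^2 dx = 768;  ∫_0^4 -12*x dx = -96;  ∫_0^4 1 dx = 4.
  Sum: 768 − 96 + 4 = 676.
Adding: ||u||_{H^1}^2 = 23948/15 + 676 = 34088/15.


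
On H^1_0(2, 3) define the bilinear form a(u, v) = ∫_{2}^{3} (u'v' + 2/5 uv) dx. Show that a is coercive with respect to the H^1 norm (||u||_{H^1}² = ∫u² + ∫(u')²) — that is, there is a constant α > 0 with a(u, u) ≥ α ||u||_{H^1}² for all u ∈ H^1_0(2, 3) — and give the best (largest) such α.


α = (2/5 + π^2)/(1 + π^2)

Coercivity of a(·,·) on H^1_0(2, 3) means a(u, u) ≥ α ||u||_{H^1}² for every u ∈ H^1_0.
The interval has length L = 1, and Poincaré/coercivity depend only on L. Here a(u, u) = ∫(u')² + (2/5)·∫u².
Here 0 < c = 2/5 < 1. The condition a(u,u) ≥ α||u||_{H^1}² reads (1−α)∫(u')² ≥ (α−c)∫u². Any admissible α is ≤ 1 (rapidly oscillating u have ∫u²/∫(u')² → 0), and α = 1 would force 0 ≥ (1−c)∫u², impossible since c < 1; so 1−α > 0. By the sharp Poincaré inequality on H^1_0 of an interval of length L, ∫(u')² ≥ (π/L)²∫u² with equality for the first sine mode sin(π(x−x₀)/L) (x₀ the left endpoint), so the inequality holds for all u iff (1−α)(π/L)² ≥ α − c, i.e. α ≤ ((π/L)² + c)/((π/L)² + 1) = (1 + c(L/π)²)/(1 + (L/π)²). With (π/L)² = π^2 and c = 2/5, the largest admissible constant is α = ((π/L)² + c)/((π/L)² + 1).
Simplifying, α = (2/5 + π^2)/(1 + π^2).


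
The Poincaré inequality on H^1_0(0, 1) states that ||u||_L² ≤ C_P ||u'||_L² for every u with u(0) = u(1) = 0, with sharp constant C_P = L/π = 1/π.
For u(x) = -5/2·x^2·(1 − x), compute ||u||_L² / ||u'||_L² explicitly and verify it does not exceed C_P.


||u||_L² / ||u'||_L² = sqrt(14)/14 < C_P = 1/π.

u(x) = -5/2·x^2·(1 − x), so u'(x) = 5*x*(3*x - 2)/2.
u(x) = -5/2·x^2·(1 − x) vanishes at x = 0 and x = 1, so u ∈ H^1_0(0, 1). Differentiate via the product rule and integrate the resulting polynomials term by term.
  ∫_0^1 u² dx = ∫_0^1 (25*x^6/4 - 25*x^5/2 + 25*x^4/4) dx. Term by term:
    ∫_0^1 25*x^6/4 dx = 25/28;  ∫_0^1 -25*x^5/2 dx = -25/12;  ∫_0^1 25*x^4/4 dx = 5/4.
  Sum: 25/28 − 25/12 + 5/4 = 5/84.
  ∫_0^1 (u')² dx = ∫_0^1 (225*x^4/4 - 75*x^3 + 25*x^2) dx. Term by term:
    ∫_0^1 225*x^4/4 dx = 45/4;  ∫_0^1 -75*x^3 dx = -75/4;  ∫_0^1 25*x^2 dx = 25/3.
  Sum: 45/4 − 75/4 + 25/3 = 5/6.
∫_0^1 u² dx = 5/84, so ||u||_L² = sqrt(105)/42.
∫_0^1 (u')² dx = 5/6, so ||u'||_L² = sqrt(30)/6.
Ratio ||u||_L² / ||u'||_L² = sqrt(14)/14.
Sharp Poincaré constant on H^1_0(0, 1) is C_P = L/π = 1/π, achieved by sin(π·x).
A polynomial bump cannot attain the sharp Poincaré constant (only the first sine eigenfunction does), so the ratio is strictly less than C_P, consistent with ||u||_L² ≤ C_P ||u'||_L².


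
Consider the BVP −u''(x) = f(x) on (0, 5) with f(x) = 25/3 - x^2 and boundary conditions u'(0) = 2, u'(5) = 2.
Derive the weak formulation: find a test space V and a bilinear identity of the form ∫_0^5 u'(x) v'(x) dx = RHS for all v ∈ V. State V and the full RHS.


V = H^1(0, 5) (v unrestricted at boundary; u is determined up to an additive constant); weak form: ∫_0^5 u'v' dx = ∫_0^5 (25/3 - x^2) v dx + 2·v(5) − 2·v(0) for all v ∈ V.

Multiply both sides by a test function v and integrate from 0 to 5:
  ∫_0^5 −u''(x) v(x) dx = ∫_0^5 f(x) v(x) dx.
Integrate the LHS by parts once:
  ∫_0^5 −u'' v dx = −[u'(x) v(x)]_0^5 + ∫_0^5 u'(x) v'(x) dx.
Thus ∫_0^5 u'(x) v'(x) dx = ∫_0^5 f(x) v(x) dx + [u'(x) v(x)]_0^5.
Choose V so that boundary terms are either known or forced to vanish.
u has inhomogeneous Neumann u'(0) = 2, u'(5) = 2. [u' v]_0^5 = (2)·v(5) − (2)·v(0) = 2·v(5) − 2·v(0). Take V = H^1(0, 5); boundary term becomes part of RHS.
Weak formulation: find u (satisfying any essential BC) such that ∫_0^5 u'(x) v'(x) dx = ∫_0^5 f v dx + 2·v(5) − 2·v(0) for all v ∈ V (Neumann data are natural BCs: they enter the RHS as boundary terms).
Substituting f(x) = 25/3 - x^2, the right-hand side is ∫_0^5 (25/3 - x^2) v dx + 2·v(5) − 2·v(0).
Compatibility check (pure Neumann): taking v ≡ 1 ∈ V gives 0 = ∫_0^5 f dx + (2) − (2), i.e. ∫_0^5 f dx must equal u'(0) − u'(5) = 0. Indeed ∫_0^5 (25/3 - x^2) dx = 0, so the data are compatible. The solution is then unique only up to an additive constant (fix it e.g. by requiring ∫_0^5 u dx = 0).


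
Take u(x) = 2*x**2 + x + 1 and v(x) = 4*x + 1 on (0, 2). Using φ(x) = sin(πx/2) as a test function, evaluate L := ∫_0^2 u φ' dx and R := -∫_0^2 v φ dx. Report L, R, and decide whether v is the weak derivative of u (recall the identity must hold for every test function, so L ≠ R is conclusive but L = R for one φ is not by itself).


LHS = -20/π, RHS = -20/π. Yes, v = u' weakly.

u(x) = 2*x**2 + x + 1, classical derivative u'(x) = 4*x + 1.
φ(x) = sin(πx/2), so φ'(x) = π*cos(π*x/2)/2.
Note φ(0) = φ(2) = 0, so the boundary term u·φ vanishes.
LHS = ∫_0^2 u(x) φ'(x) dx = ∫_0^2 (π*x^2*cos(π*x/2) + π*x*cos(π*x/2)/2 + π*cos(π*x/2)/2) dx. Term by term:
  ∫_0^2 π*cos(π*x/2)/2 dx = 0;  ∫_0^2 π*x^2*cos(π*x/2) dx = -16/π;  ∫_0^2 π*x*cos(π*x/2)/2 dx = -4/π.
Sum: 0 − 16/π − 4/π = -20/π.
So LHS = -20/π.
∫_0^2 v(x) φ(x) dx = ∫_0^2 (4*x*sin(π*x/2) + sin(π*x/2)) dx. Term by term:
  ∫_0^2 4*x*sin(π*x/2) dx = 16/π;  ∫_0^2 sin(π*x/2) dx = 4/π.
Sum: 16/π + 4/π = 20/π.
So RHS = -∫_0^2 v(x) φ(x) dx = -20/π.
LHS = RHS, so the identity holds for this test φ.
Moreover u is smooth here and v(x) = u'(x) = 4*x + 1 pointwise, so the identity holds for every test function. Hence v is the weak derivative of u.


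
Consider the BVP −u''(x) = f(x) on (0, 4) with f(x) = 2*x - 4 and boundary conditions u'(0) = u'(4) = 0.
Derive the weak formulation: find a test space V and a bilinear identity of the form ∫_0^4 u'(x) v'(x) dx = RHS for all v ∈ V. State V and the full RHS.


V = H^1(0, 4) (no boundary constraint on v; u is determined up to an additive constant); weak form: ∫_0^4 u'v' dx = ∫_0^4 (2*x - 4) v dx for all v ∈ V.

Multiply both sides by a test function v and integrate from 0 to 4:
  ∫_0^4 −u''(x) v(x) dx = ∫_0^4 f(x) v(x) dx.
Integrate the LHS by parts once:
  ∫_0^4 −u'' v dx = −[u'(x) v(x)]_0^4 + ∫_0^4 u'(x) v'(x) dx.
Thus ∫_0^4 u'(x) v'(x) dx = ∫_0^4 f(x) v(x) dx + [u'(x) v(x)]_0^4.
Choose V so that boundary terms are either known or forced to vanish.
u has homogeneous Neumann: u'(0) = u'(4) = 0. So [u' v]_0^4 = 0·v(4) − 0·v(0) = 0 for any v; take V = H^1(0, 4).
Weak formulation: find u (satisfying any essential BC) such that ∫_0^4 u'(x) v'(x) dx = ∫_0^4 f v dx for all v ∈ V (homogeneous Neumann, so boundary terms vanish).
Substituting f(x) = 2*x - 4, the right-hand side is ∫_0^4 (2*x - 4) v dx.
Compatibility check (pure Neumann): taking v ≡ 1 ∈ V gives 0 = ∫_0^4 f dx + (0) − (0), i.e. ∫_0^4 f dx must equal u'(0) − u'(4) = 0. Indeed ∫_0^4 (2*x - 4) dx = 0, so the data are compatible. The solution is then unique only up to an additive constant (fix it e.g. by requiring ∫_0^4 u dx = 0).


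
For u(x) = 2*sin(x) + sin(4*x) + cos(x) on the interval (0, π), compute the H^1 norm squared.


||u||_{H^1(0,π)}^2 = 32/15 + 27*π/2

u'(x) = -sin(x) + 2*cos(x) + 4*cos(4*x).
Expand u² and (u')² and integrate term by term on (0, π), using: for integers n ≥ 1, ∫_0^π sin²(nx) dx = ∫_0^π cos²(nx) dx = π/2; for n ≠ n', ∫_0^π sin(nx)sin(n'x) dx = ∫_0^π cos(nx)cos(n'x) dx = 0; and by product-to-sum, ∫_0^π sin(nx)cos(n'x) dx = ½∫_0^π [sin((n+n')x) + sin((n−n')x)] dx, which is 0 when n+n' is even and 2n/(n²−n'²) when n+n' is odd (it need not vanish on (0, π)).
  u² squared terms: (2)²·∫sin(x)² dx = 4·π/2 = 2*π;  (1)²·∫cos(x)² dx = 1·π/2 = π/2;  (1)²·∫sin(4x)² dx = 1·π/2 = π/2.
  u² cross terms: 2·(2)·(1)·∫sin(x)·cos(x) dx = 4·(0) = 0;  2·(2)·(1)·∫sin(x)·sin(4x) dx = 4·(0) = 0;  2·(1)·(1)·∫cos(x)·sin(4x) dx = 2·(8/15) = 16/15.
  So ∫_0^π u² dx = 2*π + π/2 + π/2 + 0 + 0 + 16/15 = 16/15 + 3*π.
  (u')² squared terms: (-1)²·∫sin(x)² dx = 1·π/2 = π/2;  (2)²·∫cos(x)² dx = 4·π/2 = 2*π;  (4)²·∫cos(4x)² dx = 16·π/2 = 8*π.
  (u')² cross terms: 2·(-1)·(2)·∫sin(x)·cos(x) dx = -4·(0) = 0;  2·(-1)·(4)·∫sin(x)·cos(4x) dx = -8·(-2/15) = 16/15;  2·(2)·(4)·∫cos(x)·cos(4x) dx = 16·(0) = 0.
  So ∫_0^π (u')² dx = π/2 + 2*π + 8*π + 0 + 16/15 + 0 = 16/15 + 21*π/2.
||u||_{H^1}^2 = (16/15 + 3*π) + (16/15 + 21*π/2) = 32/15 + 27*π/2.
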